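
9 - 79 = -70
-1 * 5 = -5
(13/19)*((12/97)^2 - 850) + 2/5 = -519480348/893855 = -581.17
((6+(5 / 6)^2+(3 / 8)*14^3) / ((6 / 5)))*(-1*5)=-932125 / 216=-4315.39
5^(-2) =1 / 25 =0.04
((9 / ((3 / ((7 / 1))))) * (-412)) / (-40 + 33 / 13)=112476 / 487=230.96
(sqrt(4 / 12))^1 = 0.58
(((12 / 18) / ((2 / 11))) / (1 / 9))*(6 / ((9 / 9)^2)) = 198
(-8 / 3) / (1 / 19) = -152 / 3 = -50.67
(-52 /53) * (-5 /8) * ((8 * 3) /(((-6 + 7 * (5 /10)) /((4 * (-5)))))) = 117.74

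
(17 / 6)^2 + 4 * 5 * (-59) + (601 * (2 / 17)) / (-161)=-115520039 / 98532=-1172.41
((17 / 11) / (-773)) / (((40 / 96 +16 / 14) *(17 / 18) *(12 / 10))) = -1260 / 1113893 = -0.00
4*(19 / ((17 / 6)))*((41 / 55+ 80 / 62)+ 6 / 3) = 3137736 / 28985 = 108.25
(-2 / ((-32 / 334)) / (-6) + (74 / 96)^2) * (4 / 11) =-6647 / 6336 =-1.05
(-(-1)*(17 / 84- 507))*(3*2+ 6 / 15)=-340568 / 105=-3243.50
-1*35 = -35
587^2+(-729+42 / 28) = 687683 / 2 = 343841.50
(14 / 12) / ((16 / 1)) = 7 / 96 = 0.07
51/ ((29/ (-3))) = -153/ 29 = -5.28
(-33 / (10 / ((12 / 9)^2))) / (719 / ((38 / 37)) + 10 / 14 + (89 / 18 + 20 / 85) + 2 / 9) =-99484 / 11975305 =-0.01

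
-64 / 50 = -32 / 25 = -1.28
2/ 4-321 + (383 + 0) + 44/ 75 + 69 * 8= 92263/ 150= 615.09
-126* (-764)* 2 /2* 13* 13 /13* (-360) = -450515520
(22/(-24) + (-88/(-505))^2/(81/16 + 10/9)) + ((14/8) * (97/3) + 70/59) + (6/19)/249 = 3598246745965169/63283352297025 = 56.86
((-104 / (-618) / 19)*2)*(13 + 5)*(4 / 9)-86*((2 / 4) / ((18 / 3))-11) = 11025445 / 11742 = 938.98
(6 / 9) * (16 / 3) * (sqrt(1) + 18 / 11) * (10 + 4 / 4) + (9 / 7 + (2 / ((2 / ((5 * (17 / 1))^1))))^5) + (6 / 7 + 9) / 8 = 2236274828237 / 504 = 4437053230.63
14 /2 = 7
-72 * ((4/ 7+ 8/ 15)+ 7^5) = -42356424/ 35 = -1210183.54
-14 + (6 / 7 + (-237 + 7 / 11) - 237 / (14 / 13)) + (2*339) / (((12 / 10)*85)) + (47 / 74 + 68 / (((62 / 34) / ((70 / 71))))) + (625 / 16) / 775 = -425.48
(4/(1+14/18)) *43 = 387/4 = 96.75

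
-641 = -641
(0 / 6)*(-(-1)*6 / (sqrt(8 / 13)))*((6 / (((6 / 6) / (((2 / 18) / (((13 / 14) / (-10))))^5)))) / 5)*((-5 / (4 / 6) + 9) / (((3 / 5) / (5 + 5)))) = 0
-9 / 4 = -2.25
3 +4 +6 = 13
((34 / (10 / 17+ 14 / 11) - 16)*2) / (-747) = -395 / 64989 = -0.01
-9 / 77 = -0.12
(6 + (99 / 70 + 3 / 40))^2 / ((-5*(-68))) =4397409 / 26656000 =0.16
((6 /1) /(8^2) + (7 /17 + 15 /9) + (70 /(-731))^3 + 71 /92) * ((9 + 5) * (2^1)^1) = 17768295160483 /215621075832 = 82.41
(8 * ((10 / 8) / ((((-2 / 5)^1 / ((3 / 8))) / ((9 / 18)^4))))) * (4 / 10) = -15 / 64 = -0.23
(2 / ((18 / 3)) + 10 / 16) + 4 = 119 / 24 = 4.96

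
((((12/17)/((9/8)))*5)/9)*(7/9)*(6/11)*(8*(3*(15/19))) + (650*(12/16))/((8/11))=344386925/511632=673.11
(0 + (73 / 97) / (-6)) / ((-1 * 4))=73 / 2328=0.03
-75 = -75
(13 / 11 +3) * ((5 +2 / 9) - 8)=-1150 / 99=-11.62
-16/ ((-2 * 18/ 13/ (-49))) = -2548/ 9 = -283.11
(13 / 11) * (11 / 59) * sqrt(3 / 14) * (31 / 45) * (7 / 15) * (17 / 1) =6851 * sqrt(42) / 79650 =0.56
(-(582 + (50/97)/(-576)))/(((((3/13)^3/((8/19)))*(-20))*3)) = 35720423219/107483760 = 332.33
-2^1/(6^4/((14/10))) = -7/3240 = -0.00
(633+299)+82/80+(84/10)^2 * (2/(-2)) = 172493/200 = 862.46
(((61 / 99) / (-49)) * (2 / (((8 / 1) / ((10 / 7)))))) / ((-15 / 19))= 0.01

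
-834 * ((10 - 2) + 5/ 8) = -7193.25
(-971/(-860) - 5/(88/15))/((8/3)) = 15711/151360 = 0.10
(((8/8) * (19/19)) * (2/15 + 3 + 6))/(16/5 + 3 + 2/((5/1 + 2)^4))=328937/223323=1.47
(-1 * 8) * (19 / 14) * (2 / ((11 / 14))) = -304 / 11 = -27.64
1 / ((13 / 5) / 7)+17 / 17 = 48 / 13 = 3.69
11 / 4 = 2.75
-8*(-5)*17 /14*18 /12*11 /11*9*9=41310 /7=5901.43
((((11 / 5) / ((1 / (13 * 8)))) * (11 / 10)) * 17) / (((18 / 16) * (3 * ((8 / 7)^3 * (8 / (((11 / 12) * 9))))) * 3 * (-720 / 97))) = -9786697921 / 248832000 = -39.33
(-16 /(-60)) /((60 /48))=16 /75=0.21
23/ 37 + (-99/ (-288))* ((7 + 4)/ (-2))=-3005/ 2368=-1.27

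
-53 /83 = -0.64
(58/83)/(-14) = -29/581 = -0.05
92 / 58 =46 / 29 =1.59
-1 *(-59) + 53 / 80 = 4773 / 80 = 59.66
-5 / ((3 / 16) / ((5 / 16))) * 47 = -1175 / 3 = -391.67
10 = 10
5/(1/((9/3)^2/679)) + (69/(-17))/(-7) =7458/11543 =0.65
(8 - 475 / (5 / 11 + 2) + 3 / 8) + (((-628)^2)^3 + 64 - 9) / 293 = 13249869887857156981 / 63288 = 209358328401231.78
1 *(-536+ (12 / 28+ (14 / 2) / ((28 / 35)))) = -14751 / 28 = -526.82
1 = 1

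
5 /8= 0.62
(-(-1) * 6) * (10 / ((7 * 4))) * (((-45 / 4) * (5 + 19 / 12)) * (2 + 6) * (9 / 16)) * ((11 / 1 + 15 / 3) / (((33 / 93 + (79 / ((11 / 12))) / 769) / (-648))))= 13591827305100 / 857059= 15858683.36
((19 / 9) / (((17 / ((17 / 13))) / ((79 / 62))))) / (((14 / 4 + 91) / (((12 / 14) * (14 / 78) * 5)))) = 15010 / 8911539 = 0.00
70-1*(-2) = 72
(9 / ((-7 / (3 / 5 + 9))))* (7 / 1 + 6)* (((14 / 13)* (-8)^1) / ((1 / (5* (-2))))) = -13824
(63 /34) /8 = 63 /272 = 0.23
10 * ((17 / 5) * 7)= 238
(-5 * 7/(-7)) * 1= 5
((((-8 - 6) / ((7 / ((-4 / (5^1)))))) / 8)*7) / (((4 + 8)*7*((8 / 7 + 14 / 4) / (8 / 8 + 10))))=0.04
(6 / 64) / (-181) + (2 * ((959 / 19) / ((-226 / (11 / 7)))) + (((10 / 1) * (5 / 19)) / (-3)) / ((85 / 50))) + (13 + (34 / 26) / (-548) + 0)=13304854476785 / 1129521997344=11.78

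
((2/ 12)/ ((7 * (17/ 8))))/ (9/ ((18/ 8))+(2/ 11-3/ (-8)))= 352/ 143157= 0.00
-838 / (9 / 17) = -14246 / 9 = -1582.89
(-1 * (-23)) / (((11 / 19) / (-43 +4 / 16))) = -74727 / 44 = -1698.34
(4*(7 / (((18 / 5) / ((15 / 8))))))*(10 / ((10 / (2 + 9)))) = 1925 / 12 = 160.42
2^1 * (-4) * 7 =-56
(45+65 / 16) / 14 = 785 / 224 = 3.50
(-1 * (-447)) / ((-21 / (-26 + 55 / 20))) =494.89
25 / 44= 0.57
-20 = -20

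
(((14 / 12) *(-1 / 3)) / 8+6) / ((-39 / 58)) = -24853 / 2808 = -8.85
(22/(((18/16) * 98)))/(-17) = -88/7497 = -0.01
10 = 10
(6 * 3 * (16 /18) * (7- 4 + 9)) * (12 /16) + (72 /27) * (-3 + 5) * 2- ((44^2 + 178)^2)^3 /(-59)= 267763362137047563184 /177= 1512787356706483407.82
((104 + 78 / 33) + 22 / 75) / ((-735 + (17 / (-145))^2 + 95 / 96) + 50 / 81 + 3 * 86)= -63937099008 / 284973209257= -0.22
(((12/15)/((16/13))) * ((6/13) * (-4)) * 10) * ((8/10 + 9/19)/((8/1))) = -363/190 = -1.91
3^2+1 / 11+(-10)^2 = 1200 / 11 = 109.09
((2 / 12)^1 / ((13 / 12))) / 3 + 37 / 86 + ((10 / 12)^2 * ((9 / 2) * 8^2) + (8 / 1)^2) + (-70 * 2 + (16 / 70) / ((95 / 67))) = 124.64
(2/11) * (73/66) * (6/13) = 146/1573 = 0.09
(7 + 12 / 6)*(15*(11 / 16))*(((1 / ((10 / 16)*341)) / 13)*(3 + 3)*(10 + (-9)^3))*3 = -174717 / 403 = -433.54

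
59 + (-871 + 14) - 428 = -1226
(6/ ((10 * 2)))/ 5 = 3/ 50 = 0.06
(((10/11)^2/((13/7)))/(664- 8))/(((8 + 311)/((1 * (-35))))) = -6125/82293068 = -0.00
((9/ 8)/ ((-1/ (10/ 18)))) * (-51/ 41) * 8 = 255/ 41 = 6.22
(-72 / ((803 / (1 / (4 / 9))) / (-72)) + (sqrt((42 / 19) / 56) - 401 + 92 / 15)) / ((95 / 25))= -4581209 / 45771 + 5 * sqrt(57) / 722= -100.04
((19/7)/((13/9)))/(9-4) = 171/455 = 0.38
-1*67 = -67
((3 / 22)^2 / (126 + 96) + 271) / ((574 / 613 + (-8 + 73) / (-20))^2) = 7294532291782 / 144082973133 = 50.63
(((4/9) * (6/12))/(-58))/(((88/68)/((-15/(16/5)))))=425/30624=0.01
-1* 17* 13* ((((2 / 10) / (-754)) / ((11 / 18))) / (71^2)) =153 / 8040395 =0.00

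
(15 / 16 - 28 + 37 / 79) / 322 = -33615 / 407008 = -0.08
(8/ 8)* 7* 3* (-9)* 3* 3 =-1701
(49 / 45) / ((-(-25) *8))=49 / 9000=0.01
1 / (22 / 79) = 79 / 22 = 3.59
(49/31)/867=49/26877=0.00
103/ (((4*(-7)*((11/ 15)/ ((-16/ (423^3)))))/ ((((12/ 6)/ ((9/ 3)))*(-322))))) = -189520/ 832556637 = -0.00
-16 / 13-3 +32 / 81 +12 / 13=-3067 / 1053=-2.91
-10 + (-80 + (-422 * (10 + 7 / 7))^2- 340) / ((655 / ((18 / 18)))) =21541194 / 655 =32887.32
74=74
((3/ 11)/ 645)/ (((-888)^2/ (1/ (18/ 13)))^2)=169/ 476461724617359360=0.00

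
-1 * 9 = -9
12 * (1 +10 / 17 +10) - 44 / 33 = 7024 / 51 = 137.73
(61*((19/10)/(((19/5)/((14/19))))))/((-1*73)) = -0.31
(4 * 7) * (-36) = -1008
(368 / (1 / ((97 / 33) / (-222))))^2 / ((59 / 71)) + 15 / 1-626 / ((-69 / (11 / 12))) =1889462107871 / 36415282266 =51.89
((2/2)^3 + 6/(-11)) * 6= 30/11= 2.73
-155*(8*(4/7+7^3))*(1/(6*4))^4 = -372775/290304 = -1.28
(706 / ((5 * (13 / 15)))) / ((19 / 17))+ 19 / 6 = 148.94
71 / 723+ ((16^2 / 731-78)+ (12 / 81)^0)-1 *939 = -536732219 / 528513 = -1015.55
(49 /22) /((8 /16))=49 /11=4.45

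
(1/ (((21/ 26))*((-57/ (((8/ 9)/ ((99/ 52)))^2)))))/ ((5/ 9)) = -0.01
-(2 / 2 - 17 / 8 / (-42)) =-353 / 336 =-1.05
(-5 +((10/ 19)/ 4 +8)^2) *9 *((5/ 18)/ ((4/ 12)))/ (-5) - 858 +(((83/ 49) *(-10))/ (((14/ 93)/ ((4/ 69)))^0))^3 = -1973995238863/ 339770312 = -5809.79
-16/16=-1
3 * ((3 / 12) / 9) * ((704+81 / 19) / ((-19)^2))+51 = 4211165 / 82308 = 51.16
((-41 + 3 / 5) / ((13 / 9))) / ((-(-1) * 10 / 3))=-2727 / 325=-8.39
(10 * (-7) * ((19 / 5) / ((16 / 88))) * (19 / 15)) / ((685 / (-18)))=166782 / 3425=48.70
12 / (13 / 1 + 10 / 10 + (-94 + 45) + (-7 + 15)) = -4 / 9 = -0.44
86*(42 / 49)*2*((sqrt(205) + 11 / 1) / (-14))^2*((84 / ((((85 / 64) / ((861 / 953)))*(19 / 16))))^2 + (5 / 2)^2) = 31216044646601830851*sqrt(205) / 812503002725575 + 462565025217827129883 / 812503002725575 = 1119393.73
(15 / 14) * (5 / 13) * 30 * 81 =91125 / 91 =1001.37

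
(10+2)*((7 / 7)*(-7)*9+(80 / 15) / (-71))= -53740 / 71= -756.90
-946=-946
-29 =-29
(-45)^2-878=1147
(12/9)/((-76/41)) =-41/57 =-0.72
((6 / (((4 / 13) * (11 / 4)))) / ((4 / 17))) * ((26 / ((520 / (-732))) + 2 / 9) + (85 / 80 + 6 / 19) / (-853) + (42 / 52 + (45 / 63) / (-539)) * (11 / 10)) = -6278946176309 / 5870305056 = -1069.61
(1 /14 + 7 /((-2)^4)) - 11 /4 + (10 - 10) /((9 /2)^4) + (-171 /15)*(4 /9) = -12277 /1680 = -7.31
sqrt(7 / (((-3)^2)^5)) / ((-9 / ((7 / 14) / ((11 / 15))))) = -5 * sqrt(7) / 16038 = -0.00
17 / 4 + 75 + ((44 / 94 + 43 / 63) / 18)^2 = 112567622183 / 1420338402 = 79.25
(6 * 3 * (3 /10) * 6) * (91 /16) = 7371 /40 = 184.28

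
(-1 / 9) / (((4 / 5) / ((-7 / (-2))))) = -35 / 72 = -0.49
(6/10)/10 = 3/50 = 0.06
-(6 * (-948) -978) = 6666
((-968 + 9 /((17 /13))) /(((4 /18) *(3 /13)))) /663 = -16339 /578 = -28.27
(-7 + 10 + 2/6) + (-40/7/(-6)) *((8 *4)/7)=1130/147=7.69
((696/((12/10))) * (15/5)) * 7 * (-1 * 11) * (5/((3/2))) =-446600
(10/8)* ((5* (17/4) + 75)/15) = 385/48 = 8.02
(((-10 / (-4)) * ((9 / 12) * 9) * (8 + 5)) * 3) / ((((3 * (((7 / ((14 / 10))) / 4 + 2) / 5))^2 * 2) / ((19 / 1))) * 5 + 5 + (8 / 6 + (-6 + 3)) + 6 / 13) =19506825 / 171799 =113.54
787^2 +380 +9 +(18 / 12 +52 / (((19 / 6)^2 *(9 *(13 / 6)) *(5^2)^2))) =279666474567 / 451250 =619759.50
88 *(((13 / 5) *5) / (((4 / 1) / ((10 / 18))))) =1430 / 9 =158.89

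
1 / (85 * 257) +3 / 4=65539 / 87380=0.75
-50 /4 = -25 /2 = -12.50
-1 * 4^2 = -16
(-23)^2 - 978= -449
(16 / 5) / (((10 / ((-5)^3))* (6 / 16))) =-320 / 3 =-106.67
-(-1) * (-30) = -30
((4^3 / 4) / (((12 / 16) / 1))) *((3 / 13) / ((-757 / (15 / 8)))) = -0.01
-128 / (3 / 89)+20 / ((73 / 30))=-829816 / 219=-3789.11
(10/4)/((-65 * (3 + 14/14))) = -1/104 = -0.01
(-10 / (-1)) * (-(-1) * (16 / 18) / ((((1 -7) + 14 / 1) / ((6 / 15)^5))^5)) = 16384 / 536441802978515625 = 0.00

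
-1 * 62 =-62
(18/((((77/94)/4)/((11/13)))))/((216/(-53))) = -18.25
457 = 457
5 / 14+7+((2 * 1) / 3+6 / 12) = 179 / 21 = 8.52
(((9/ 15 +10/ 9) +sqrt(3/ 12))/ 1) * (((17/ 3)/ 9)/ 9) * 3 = 3383/ 7290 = 0.46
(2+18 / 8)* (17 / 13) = 289 / 52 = 5.56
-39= -39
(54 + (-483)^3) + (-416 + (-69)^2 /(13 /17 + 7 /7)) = -1126762511 /10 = -112676251.10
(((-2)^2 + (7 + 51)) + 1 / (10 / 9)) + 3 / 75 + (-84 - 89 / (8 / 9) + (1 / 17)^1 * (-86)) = -429229 / 3400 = -126.24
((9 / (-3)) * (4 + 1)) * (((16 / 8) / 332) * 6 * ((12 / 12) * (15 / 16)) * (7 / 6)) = -1575 / 2656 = -0.59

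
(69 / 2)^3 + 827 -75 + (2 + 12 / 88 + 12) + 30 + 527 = 3730035 / 88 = 42386.76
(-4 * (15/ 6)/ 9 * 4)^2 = 1600/ 81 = 19.75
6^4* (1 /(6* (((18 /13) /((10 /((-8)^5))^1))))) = -195 /4096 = -0.05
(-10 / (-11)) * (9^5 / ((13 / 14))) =8266860 / 143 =57810.21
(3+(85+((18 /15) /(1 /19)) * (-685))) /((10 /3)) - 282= -4941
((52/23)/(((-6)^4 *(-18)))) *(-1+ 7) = -13/22356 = -0.00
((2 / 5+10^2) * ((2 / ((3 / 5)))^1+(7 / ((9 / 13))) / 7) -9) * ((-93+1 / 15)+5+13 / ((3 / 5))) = -21053914 / 675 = -31190.98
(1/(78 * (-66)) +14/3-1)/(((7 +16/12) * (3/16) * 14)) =0.17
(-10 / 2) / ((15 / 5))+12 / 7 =0.05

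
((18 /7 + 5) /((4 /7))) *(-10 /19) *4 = -530 /19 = -27.89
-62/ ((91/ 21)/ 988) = -14136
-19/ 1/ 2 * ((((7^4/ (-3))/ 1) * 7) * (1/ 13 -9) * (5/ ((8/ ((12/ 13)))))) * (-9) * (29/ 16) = 12085157385/ 2704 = 4469362.94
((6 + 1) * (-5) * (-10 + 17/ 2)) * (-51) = -5355/ 2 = -2677.50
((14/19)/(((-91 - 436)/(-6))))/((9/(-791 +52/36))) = -616/837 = -0.74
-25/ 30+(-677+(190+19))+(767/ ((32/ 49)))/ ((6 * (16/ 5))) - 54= -472743/ 1024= -461.66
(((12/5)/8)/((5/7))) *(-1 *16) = -168/25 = -6.72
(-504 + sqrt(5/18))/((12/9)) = -378 + sqrt(10)/8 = -377.60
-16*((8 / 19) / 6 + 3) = -49.12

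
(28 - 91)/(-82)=63/82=0.77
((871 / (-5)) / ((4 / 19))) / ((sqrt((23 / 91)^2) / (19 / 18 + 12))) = -70780073 / 1656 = -42741.59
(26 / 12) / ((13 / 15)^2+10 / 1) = 975 / 4838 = 0.20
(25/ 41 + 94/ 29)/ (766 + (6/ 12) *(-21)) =9158/ 1796579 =0.01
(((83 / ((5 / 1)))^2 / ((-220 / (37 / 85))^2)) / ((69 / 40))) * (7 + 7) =66017287 / 7540190625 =0.01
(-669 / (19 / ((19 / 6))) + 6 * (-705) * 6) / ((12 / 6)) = -50983 / 4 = -12745.75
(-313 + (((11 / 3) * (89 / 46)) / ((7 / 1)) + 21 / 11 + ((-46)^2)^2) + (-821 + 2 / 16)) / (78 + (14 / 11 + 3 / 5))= 56043.22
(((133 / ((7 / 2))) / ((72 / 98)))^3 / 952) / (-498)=-115279213 / 394989696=-0.29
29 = 29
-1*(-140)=140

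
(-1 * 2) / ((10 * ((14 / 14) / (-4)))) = 0.80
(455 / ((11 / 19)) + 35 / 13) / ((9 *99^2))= 12530 / 1401543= 0.01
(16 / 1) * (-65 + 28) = -592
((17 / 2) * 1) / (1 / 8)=68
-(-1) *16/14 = 8/7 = 1.14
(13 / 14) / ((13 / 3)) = 3 / 14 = 0.21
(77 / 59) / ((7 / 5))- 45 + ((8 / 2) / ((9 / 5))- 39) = -42929 / 531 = -80.85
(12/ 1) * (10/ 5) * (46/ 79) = 1104/ 79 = 13.97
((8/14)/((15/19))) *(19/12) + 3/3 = 676/315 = 2.15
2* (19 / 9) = 38 / 9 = 4.22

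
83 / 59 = 1.41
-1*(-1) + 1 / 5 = 6 / 5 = 1.20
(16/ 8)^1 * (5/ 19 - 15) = -560/ 19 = -29.47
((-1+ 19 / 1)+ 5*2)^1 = 28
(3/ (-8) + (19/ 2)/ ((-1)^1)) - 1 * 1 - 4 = -119/ 8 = -14.88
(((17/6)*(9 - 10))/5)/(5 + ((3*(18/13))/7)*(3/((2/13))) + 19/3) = -119/4810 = -0.02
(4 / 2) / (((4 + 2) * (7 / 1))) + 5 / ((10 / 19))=401 / 42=9.55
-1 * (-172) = 172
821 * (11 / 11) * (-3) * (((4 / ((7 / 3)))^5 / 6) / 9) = -11349504 / 16807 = -675.28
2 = 2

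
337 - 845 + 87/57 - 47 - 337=-16919/19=-890.47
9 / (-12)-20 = -83 / 4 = -20.75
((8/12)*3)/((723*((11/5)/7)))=70/7953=0.01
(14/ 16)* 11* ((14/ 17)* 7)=3773/ 68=55.49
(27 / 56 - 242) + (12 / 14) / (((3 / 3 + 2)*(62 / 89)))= -418563 / 1736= -241.11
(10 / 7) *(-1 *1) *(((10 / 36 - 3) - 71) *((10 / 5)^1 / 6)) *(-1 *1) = -6635 / 189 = -35.11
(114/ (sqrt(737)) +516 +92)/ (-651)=-608/ 651 -38 * sqrt(737)/ 159929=-0.94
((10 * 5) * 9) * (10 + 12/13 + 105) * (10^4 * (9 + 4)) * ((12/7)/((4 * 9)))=2260500000/7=322928571.43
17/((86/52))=442/43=10.28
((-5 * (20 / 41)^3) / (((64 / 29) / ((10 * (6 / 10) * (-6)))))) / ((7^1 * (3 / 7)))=217500 / 68921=3.16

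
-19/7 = -2.71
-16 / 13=-1.23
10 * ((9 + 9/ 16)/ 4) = 23.91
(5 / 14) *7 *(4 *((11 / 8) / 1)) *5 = 275 / 4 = 68.75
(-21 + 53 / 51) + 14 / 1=-304 / 51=-5.96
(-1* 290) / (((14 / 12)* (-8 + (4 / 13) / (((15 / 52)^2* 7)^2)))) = 154153125 / 4398818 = 35.04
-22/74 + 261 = 9646/37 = 260.70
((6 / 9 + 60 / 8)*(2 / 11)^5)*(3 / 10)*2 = 0.00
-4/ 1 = -4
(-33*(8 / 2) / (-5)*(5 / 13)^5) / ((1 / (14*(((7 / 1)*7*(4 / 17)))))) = 226380000 / 6311981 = 35.87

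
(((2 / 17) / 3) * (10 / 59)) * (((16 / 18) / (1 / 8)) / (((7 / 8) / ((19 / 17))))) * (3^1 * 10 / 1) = 1945600 / 1074213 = 1.81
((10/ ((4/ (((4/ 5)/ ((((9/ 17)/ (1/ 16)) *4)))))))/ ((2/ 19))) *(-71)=-22933/ 576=-39.81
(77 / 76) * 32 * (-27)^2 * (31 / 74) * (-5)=-34802460 / 703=-49505.63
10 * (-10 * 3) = -300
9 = 9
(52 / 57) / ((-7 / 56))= -416 / 57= -7.30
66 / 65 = 1.02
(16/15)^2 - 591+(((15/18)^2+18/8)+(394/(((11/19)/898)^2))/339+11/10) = 2795632.19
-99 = -99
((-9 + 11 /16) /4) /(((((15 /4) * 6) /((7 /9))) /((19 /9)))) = -17689 /116640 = -0.15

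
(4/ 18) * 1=2/ 9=0.22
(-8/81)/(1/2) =-16/81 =-0.20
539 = 539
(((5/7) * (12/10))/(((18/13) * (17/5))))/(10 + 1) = 65/3927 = 0.02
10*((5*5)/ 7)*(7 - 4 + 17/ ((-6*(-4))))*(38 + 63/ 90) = 287025/ 56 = 5125.45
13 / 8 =1.62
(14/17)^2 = 0.68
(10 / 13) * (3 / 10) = 3 / 13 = 0.23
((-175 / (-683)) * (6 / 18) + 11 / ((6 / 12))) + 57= 162046 / 2049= 79.09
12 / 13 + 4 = 64 / 13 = 4.92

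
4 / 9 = 0.44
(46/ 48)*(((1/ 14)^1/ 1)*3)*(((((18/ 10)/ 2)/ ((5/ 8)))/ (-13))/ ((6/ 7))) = -0.03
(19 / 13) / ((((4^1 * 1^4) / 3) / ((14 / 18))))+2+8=10.85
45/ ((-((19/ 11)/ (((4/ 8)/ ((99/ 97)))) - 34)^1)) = 4365/ 2956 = 1.48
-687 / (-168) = 4.09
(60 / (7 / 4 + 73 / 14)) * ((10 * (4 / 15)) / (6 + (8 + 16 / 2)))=448 / 429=1.04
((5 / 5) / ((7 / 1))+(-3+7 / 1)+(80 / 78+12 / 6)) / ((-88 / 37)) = -3.01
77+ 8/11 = 855/11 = 77.73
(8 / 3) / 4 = 2 / 3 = 0.67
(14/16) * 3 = 2.62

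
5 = 5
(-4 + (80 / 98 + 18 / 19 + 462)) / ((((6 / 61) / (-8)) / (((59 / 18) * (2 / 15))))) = -136934752 / 8379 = -16342.61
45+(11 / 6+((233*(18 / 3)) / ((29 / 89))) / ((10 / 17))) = 6386267 / 870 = 7340.54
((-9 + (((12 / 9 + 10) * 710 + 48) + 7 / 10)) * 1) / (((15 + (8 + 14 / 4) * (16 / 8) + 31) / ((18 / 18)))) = 242591 / 2070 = 117.19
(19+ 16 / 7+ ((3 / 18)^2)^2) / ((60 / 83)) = 29.45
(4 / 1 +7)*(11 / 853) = 121 / 853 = 0.14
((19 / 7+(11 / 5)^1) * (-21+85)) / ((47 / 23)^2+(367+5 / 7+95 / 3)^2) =183431808 / 93029424925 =0.00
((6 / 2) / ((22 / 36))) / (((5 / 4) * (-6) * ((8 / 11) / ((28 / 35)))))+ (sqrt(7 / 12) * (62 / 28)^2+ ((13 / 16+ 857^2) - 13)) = 961 * sqrt(21) / 1176+ 293774437 / 400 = 734439.84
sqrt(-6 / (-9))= sqrt(6) / 3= 0.82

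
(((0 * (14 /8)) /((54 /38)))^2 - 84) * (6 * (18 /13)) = -9072 /13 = -697.85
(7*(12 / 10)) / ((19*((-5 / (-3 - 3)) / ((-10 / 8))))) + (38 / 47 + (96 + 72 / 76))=433519 / 4465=97.09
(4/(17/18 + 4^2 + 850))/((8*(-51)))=-3/265285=-0.00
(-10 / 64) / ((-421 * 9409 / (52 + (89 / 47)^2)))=613945 / 280008528032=0.00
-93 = -93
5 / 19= 0.26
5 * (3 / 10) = 3 / 2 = 1.50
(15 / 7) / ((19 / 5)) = 75 / 133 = 0.56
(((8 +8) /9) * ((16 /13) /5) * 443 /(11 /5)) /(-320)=-1772 /6435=-0.28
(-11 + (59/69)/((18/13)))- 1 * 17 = -34009/1242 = -27.38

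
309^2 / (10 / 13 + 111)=1241253 / 1453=854.27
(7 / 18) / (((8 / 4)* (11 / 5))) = 35 / 396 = 0.09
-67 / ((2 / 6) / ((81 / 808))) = -16281 / 808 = -20.15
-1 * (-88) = 88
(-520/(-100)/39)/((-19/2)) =-4/285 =-0.01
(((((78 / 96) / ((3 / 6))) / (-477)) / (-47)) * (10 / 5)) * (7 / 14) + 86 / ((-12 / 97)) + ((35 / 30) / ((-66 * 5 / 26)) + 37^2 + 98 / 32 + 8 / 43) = 676.99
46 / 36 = 23 / 18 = 1.28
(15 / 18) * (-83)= -415 / 6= -69.17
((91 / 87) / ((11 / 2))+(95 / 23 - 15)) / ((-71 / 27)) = 2115576 / 520927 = 4.06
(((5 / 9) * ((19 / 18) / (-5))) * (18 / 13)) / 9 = -19 / 1053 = -0.02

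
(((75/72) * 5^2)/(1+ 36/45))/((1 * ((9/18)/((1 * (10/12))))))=15625/648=24.11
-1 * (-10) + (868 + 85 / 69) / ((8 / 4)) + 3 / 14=444.83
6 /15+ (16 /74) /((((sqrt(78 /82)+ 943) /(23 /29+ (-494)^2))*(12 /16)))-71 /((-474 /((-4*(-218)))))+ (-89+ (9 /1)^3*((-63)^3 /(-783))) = 359922099705992426 /1545267231695-113233072*sqrt(1599) /58681034115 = 232918.92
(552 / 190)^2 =76176 / 9025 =8.44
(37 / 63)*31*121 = 138787 / 63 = 2202.97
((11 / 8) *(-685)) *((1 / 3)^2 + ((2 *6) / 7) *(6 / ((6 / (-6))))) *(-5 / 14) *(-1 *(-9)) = -24149675 / 784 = -30803.16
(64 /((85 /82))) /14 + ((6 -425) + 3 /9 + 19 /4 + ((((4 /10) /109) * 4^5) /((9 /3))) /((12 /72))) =-401.99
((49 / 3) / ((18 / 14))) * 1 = 343 / 27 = 12.70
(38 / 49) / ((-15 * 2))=-19 / 735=-0.03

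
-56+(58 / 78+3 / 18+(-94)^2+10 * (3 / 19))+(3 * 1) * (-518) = 10712621 / 1482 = 7228.49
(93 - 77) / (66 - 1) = 16 / 65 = 0.25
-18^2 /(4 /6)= -486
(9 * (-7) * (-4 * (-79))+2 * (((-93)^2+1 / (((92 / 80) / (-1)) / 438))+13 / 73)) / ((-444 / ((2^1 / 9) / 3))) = 2830276 / 5031963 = 0.56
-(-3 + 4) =-1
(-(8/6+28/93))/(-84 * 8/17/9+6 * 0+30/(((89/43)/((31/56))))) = -6439328/14307647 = -0.45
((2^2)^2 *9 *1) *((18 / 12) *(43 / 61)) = 9288 / 61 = 152.26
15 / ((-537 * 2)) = -5 / 358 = -0.01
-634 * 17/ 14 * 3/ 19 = -16167/ 133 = -121.56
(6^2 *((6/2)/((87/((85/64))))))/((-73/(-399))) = 305235/33872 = 9.01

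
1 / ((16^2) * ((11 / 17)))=17 / 2816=0.01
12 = 12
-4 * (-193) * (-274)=-211528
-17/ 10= -1.70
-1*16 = -16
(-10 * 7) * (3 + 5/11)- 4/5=-13344/55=-242.62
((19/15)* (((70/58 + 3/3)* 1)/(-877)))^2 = 1478656/145538435025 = 0.00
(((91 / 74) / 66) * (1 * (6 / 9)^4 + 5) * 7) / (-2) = -268177 / 791208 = -0.34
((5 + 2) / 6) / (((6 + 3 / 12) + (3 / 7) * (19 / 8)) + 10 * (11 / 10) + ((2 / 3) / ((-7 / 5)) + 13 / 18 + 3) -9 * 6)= -84 / 2339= -0.04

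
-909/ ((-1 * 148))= 909/ 148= 6.14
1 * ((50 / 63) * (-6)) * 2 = -200 / 21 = -9.52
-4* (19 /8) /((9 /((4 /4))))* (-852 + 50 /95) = 8089 /9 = 898.78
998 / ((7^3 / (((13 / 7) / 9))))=12974 / 21609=0.60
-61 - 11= -72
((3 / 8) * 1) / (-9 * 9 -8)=-3 / 712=-0.00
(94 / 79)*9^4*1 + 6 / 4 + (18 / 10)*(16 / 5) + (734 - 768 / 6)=33259077 / 3950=8420.02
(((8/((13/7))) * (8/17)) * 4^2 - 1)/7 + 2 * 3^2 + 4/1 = 26.49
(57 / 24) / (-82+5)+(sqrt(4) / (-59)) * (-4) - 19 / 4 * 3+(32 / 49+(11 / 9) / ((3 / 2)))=-87081091 / 6869016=-12.68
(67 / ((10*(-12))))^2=4489 / 14400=0.31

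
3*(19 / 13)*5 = 285 / 13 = 21.92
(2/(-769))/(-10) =1/3845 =0.00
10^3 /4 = 250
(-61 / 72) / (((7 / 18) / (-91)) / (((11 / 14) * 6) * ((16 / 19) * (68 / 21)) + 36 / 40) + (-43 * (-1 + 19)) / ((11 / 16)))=1117058657 / 1484386575656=0.00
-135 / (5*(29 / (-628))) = 16956 / 29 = 584.69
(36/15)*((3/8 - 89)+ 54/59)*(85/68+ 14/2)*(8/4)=-4098501/1180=-3473.31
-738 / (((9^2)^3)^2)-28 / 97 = -878669677006 / 3043962782073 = -0.29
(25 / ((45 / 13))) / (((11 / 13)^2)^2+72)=1856465 / 18639297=0.10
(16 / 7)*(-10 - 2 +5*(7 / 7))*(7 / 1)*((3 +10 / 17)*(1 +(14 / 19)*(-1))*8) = -273280 / 323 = -846.07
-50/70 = -5/7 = -0.71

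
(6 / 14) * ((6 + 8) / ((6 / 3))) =3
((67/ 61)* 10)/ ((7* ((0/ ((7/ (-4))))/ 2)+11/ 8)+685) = 5360/ 334951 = 0.02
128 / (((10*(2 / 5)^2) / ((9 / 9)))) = 80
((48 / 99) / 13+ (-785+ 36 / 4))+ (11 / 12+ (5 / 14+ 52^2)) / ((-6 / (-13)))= 366519553 / 72072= 5085.46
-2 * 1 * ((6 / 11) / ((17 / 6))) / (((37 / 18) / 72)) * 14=-188.81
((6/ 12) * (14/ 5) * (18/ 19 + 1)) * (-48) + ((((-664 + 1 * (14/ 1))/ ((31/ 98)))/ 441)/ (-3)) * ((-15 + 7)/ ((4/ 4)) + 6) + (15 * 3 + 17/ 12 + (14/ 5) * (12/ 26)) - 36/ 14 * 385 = -890020091/ 826956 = -1076.26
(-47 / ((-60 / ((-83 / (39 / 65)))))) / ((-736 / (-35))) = -136535 / 26496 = -5.15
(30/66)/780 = 1/1716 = 0.00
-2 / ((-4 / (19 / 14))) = 19 / 28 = 0.68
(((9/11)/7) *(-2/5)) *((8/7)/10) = -72/13475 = -0.01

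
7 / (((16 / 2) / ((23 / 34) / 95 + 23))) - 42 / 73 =36888663 / 1886320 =19.56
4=4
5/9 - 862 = -7753/9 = -861.44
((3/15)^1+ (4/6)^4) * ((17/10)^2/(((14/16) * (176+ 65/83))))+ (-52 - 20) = -10695513598/148564125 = -71.99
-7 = -7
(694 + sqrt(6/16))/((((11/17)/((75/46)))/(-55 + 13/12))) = -95416325/1012 - 274975 *sqrt(6)/8096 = -94368.10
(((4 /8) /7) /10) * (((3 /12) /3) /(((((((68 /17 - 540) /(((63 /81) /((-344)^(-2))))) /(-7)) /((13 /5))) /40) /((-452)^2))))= 137503946944 /9045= 15202205.30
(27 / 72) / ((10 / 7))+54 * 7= 30261 / 80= 378.26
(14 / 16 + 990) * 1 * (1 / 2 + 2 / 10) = 55489 / 80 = 693.61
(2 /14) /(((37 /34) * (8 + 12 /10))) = 85 /5957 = 0.01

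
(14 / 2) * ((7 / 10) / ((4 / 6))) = 147 / 20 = 7.35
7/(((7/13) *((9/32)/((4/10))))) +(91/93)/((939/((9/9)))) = 897039/48515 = 18.49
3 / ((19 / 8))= 24 / 19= 1.26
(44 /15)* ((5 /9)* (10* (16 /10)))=704 /27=26.07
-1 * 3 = -3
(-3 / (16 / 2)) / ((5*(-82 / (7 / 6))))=7 / 6560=0.00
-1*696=-696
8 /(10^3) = 1 /125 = 0.01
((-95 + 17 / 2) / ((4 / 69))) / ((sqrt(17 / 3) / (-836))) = 2494833 * sqrt(51) / 34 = 524019.74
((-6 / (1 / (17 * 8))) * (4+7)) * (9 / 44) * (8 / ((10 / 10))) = -14688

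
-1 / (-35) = 1 / 35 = 0.03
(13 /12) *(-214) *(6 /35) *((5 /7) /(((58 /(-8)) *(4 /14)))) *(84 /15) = 11128 /145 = 76.74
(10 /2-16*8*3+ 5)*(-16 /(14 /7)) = 2992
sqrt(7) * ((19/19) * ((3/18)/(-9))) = -sqrt(7)/54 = -0.05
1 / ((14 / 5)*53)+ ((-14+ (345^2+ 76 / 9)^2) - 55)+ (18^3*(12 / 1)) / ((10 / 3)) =4257920727484097 / 300510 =14168981822.52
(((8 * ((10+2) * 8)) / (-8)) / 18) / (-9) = 16 / 27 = 0.59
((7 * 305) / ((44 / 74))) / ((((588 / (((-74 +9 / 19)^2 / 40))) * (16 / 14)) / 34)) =6807389611 / 277248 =24553.43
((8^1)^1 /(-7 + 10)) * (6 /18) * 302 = 2416 /9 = 268.44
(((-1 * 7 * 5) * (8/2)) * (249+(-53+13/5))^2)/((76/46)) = -317507778/95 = -3342187.14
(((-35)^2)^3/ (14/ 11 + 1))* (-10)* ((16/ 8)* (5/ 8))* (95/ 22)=-174635234375/ 4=-43658808593.75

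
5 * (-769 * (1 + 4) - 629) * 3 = -67110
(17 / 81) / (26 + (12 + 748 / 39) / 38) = 221 / 28242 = 0.01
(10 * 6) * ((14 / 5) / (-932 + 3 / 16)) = -2688 / 14909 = -0.18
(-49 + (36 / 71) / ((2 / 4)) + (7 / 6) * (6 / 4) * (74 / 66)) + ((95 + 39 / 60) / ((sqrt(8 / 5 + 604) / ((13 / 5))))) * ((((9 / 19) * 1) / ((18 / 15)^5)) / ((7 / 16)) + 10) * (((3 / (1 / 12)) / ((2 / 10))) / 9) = 2063.05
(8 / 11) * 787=6296 / 11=572.36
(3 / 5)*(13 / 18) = 13 / 30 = 0.43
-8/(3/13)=-104/3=-34.67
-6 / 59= -0.10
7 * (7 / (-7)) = -7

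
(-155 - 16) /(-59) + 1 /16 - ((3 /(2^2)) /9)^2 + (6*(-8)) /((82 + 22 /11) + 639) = 739025 /255942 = 2.89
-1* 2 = -2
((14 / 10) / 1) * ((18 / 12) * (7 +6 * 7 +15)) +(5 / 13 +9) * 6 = 12396 / 65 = 190.71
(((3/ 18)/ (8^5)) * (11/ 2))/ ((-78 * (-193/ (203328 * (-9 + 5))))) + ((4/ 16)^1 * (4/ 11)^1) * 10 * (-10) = -256964313/ 28261376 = -9.09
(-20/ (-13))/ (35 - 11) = 5/ 78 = 0.06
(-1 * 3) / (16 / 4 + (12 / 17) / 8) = -102 / 139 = -0.73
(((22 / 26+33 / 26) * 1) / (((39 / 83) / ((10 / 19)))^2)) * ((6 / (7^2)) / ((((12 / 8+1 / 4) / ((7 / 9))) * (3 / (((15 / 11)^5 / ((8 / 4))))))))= 64584375000 / 568989273853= 0.11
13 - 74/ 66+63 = 2471/ 33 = 74.88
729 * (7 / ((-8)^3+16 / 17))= -28917 / 2896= -9.99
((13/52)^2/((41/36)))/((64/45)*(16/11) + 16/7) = 31185/2474432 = 0.01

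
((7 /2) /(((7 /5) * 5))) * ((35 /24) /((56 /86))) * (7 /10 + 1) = 731 /384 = 1.90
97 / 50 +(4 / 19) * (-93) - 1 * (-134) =110543 / 950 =116.36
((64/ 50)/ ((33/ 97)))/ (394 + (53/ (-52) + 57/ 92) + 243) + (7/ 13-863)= -3521292550804/ 4082868075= -862.46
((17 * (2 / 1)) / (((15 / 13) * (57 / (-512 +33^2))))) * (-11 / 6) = -546.86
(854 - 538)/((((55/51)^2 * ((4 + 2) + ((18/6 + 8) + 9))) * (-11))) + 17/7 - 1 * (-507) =1539685744/3028025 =508.48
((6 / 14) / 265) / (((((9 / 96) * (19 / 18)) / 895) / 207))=21342528 / 7049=3027.74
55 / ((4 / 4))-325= -270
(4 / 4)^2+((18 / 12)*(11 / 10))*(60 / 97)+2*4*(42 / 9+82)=695.35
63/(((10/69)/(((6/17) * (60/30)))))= 306.85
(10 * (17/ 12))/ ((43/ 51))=1445/ 86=16.80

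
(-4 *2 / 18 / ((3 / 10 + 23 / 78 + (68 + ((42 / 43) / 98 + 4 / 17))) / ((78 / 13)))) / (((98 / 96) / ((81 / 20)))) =-73895328 / 480828019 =-0.15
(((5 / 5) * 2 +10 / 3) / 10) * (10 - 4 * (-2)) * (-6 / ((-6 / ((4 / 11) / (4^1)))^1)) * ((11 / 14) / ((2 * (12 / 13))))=0.37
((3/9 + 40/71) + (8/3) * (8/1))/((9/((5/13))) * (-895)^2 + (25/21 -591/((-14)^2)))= 928060/782523809597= 0.00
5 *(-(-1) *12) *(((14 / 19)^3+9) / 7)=3868500 / 48013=80.57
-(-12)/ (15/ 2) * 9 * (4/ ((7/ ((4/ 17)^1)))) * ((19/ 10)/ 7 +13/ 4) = 8352/ 1225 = 6.82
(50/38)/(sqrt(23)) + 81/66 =25 * sqrt(23)/437 + 27/22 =1.50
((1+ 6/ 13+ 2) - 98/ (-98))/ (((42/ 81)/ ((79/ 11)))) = 61857/ 1001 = 61.80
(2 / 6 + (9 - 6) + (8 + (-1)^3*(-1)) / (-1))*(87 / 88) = -493 / 88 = -5.60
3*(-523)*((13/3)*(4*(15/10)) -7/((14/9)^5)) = -3041636727/76832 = -39588.15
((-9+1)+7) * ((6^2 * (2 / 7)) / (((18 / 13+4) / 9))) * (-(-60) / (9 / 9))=-1031.51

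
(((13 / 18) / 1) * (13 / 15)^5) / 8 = 4826809 / 109350000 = 0.04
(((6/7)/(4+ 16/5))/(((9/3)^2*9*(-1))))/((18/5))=-25/61236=-0.00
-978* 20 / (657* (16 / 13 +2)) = -42380 / 4599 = -9.22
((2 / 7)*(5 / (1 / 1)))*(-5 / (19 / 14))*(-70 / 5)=1400 / 19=73.68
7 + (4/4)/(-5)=6.80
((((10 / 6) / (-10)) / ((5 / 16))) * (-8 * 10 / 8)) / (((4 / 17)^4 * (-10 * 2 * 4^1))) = -83521 / 3840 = -21.75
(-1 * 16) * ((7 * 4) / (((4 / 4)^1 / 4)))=-1792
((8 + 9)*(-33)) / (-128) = 561 / 128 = 4.38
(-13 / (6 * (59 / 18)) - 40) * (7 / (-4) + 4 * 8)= -290279 / 236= -1230.00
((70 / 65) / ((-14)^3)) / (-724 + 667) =1 / 145236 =0.00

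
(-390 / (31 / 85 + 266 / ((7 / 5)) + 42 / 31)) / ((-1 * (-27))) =-342550 / 4546629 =-0.08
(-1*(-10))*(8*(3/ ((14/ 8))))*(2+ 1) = 2880/ 7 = 411.43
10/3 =3.33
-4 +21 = 17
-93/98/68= -93/6664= -0.01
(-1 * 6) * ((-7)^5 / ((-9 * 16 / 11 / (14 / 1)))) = -1294139 / 12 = -107844.92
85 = 85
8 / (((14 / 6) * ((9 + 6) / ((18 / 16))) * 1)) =9 / 35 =0.26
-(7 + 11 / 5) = -46 / 5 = -9.20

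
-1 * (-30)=30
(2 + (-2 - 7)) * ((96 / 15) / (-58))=112 / 145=0.77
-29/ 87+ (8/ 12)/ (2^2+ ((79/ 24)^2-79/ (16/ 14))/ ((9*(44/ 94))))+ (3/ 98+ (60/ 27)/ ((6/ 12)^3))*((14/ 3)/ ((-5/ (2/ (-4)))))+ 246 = 538355210681/ 2120264370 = 253.91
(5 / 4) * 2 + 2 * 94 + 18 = 417 / 2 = 208.50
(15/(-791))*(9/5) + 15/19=11352/15029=0.76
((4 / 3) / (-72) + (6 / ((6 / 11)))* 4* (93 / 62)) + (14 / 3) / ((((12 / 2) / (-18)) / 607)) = -455329 / 54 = -8432.02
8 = 8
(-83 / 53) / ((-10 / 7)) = 581 / 530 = 1.10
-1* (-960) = 960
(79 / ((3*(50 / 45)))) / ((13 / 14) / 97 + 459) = 160923 / 3116675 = 0.05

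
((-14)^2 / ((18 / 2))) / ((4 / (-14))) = -686 / 9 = -76.22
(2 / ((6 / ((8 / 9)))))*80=23.70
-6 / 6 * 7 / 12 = -7 / 12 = -0.58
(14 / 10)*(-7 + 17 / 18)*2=-763 / 45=-16.96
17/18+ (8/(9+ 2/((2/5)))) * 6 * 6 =2711/126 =21.52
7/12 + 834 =10015/12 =834.58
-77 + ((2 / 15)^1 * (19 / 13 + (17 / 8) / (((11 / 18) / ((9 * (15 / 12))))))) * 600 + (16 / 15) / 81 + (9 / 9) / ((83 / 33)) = 45712306219 / 14420835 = 3169.88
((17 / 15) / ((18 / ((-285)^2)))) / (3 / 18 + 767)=30685 / 4603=6.67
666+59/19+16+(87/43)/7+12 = 3988398/5719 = 697.39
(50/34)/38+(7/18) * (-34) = -76649/5814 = -13.18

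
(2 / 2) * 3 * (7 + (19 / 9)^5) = 2889442 / 19683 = 146.80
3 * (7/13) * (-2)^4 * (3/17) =1008/221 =4.56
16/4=4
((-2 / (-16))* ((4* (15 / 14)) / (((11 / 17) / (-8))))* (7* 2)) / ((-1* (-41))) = -2.26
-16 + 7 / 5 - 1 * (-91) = 382 / 5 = 76.40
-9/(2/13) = -117/2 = -58.50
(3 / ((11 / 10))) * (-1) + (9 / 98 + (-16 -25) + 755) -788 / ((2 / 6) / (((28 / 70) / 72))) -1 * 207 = 7943209 / 16170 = 491.23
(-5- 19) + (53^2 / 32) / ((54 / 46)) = 43871 / 864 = 50.78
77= 77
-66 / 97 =-0.68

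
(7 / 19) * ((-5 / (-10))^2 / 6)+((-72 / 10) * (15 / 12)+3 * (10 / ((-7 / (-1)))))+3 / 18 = -14467 / 3192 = -4.53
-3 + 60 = 57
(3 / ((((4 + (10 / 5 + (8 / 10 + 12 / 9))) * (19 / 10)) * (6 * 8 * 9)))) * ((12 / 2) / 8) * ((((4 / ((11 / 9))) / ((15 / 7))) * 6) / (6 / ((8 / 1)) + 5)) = 315 / 586454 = 0.00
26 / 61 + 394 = 24060 / 61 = 394.43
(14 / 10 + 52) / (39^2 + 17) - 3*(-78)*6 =10797027 / 7690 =1404.03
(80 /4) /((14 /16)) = 160 /7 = 22.86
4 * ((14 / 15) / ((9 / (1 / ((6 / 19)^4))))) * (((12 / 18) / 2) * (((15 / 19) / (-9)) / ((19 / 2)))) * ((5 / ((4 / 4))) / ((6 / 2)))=-12635 / 59049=-0.21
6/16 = 3/8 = 0.38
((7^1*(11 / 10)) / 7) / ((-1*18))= -11 / 180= -0.06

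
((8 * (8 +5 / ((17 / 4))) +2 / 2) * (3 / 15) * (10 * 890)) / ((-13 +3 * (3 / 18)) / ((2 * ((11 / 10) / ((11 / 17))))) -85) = -900680 / 603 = -1493.67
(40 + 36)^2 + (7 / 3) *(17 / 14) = 34673 / 6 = 5778.83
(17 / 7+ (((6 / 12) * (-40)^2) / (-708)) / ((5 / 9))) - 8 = -3141 / 413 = -7.61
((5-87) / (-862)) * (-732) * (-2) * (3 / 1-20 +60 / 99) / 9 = -10824328 / 42669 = -253.68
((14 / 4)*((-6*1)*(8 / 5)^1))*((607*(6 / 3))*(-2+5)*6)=-734227.20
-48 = -48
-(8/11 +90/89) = -1702/979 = -1.74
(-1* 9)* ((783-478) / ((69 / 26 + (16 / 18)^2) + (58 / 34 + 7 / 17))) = -98276490 / 199117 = -493.56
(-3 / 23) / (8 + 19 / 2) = -6 / 805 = -0.01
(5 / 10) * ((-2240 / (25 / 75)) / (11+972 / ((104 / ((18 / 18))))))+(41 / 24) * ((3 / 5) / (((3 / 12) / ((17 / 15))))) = -12735287 / 79350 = -160.50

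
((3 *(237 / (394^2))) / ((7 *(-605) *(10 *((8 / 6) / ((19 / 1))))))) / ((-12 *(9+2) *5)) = 13509 / 5785335248000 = 0.00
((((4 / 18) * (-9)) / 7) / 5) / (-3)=2 / 105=0.02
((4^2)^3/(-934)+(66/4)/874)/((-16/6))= 10693479/6530528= 1.64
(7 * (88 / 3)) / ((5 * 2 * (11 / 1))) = 28 / 15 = 1.87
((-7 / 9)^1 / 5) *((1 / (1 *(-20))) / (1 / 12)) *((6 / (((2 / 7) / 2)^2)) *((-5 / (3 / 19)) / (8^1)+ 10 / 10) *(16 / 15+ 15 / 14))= -173.56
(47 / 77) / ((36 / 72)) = 94 / 77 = 1.22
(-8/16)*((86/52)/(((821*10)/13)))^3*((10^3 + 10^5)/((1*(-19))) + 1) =8028696367/168229848944000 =0.00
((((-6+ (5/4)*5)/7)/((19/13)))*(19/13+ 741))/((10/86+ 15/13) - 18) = -70993/65464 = -1.08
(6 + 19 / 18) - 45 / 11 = 587 / 198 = 2.96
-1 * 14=-14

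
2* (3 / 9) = 2 / 3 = 0.67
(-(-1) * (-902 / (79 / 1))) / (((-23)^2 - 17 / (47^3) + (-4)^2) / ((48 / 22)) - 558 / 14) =-0.05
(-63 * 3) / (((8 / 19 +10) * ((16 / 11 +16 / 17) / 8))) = -969 / 16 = -60.56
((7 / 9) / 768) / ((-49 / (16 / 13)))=-1 / 39312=-0.00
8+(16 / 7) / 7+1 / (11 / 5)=4733 / 539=8.78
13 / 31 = 0.42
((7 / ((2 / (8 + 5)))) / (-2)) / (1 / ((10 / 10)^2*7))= -637 / 4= -159.25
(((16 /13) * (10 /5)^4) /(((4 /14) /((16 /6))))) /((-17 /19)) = -136192 /663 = -205.42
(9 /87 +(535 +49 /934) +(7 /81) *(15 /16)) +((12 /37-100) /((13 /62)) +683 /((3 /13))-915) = 5922407205485 /2814127056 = 2104.53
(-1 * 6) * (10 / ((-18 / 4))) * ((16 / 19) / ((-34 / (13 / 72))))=-520 / 8721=-0.06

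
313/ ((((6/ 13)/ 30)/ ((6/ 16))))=61035/ 8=7629.38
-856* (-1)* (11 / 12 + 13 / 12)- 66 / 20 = 17087 / 10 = 1708.70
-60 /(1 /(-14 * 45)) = 37800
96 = 96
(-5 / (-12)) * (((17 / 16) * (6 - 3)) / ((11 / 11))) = 85 / 64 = 1.33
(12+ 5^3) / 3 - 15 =30.67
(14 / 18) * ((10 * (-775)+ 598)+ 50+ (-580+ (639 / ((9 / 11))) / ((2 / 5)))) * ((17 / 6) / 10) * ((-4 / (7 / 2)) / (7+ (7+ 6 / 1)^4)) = 194803 / 3856680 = 0.05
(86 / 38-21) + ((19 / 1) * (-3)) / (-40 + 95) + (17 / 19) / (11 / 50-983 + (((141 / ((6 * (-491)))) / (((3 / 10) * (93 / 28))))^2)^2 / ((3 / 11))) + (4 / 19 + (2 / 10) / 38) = -424422422096008314527413788075 / 21700344257143850568890172146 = -19.56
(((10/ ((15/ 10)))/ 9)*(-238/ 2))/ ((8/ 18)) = -595/ 3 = -198.33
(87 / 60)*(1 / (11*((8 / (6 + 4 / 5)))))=493 / 4400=0.11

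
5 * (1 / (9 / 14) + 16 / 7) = 1210 / 63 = 19.21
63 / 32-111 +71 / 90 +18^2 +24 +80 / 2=402851 / 1440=279.76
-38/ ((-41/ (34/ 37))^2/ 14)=-614992/ 2301289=-0.27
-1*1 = -1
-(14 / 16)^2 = -49 / 64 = -0.77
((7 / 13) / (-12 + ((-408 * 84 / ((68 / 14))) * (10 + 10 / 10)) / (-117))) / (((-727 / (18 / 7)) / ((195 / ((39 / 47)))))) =-2115 / 3078118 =-0.00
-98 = -98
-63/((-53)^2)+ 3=8364/2809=2.98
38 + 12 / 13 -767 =-9465 / 13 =-728.08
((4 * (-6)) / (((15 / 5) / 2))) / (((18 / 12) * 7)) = -32 / 21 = -1.52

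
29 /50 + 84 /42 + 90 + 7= 99.58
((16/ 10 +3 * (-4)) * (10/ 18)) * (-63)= 364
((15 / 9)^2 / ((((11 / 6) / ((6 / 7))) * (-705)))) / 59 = -20 / 640563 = -0.00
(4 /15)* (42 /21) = 8 /15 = 0.53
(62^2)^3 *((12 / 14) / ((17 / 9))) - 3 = 3067212721179 / 119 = 25774896816.63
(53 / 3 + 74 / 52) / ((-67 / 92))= -68494 / 2613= -26.21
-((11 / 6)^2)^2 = -14641 / 1296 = -11.30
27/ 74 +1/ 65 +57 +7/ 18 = 1250413/ 21645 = 57.77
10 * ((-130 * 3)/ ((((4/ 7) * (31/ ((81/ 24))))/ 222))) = -20454525/ 124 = -164955.85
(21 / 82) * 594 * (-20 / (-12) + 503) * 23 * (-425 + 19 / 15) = -153380741976 / 205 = -748198741.35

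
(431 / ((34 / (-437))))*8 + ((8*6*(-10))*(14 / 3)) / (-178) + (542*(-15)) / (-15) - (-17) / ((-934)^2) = -57760824517055 / 1319874628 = -43762.36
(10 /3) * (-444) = -1480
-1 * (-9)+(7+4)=20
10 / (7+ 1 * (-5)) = 5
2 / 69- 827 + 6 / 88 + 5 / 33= -2510017 / 3036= -826.75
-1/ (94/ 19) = -19/ 94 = -0.20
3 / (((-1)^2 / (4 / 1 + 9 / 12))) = 57 / 4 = 14.25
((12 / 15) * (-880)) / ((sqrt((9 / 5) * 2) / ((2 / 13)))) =-57.08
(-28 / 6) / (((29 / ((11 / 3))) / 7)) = -1078 / 261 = -4.13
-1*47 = -47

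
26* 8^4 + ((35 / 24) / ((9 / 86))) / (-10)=23002835 / 216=106494.61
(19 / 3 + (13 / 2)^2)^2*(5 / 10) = 339889 / 288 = 1180.17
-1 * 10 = -10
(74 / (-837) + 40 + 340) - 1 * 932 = -462098 / 837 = -552.09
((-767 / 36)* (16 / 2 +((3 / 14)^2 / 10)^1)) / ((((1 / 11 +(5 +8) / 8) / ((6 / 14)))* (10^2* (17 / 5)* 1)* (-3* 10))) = 132368093 / 31697316000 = 0.00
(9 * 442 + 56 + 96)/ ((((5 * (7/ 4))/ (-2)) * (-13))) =944/ 13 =72.62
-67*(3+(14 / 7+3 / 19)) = -6566 / 19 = -345.58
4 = 4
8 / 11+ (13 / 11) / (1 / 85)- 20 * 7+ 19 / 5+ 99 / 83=-154413 / 4565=-33.83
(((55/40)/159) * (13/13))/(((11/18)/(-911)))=-2733/212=-12.89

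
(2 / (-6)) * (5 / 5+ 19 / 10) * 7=-203 / 30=-6.77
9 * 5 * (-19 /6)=-285 /2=-142.50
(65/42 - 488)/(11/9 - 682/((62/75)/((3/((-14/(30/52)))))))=-1593618/338129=-4.71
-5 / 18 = -0.28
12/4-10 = -7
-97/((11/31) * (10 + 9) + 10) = -3007/519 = -5.79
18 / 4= 9 / 2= 4.50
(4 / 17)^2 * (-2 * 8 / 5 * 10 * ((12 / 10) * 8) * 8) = -196608 / 1445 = -136.06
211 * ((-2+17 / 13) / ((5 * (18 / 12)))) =-1266 / 65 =-19.48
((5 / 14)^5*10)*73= 1140625 / 268912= 4.24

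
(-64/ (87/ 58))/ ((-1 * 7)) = 128/ 21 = 6.10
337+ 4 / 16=1349 / 4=337.25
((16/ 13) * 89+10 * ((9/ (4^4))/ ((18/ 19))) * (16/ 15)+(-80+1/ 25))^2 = 218648824801/ 243360000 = 898.46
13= 13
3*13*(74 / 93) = 962 / 31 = 31.03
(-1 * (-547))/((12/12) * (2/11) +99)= 6017/1091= 5.52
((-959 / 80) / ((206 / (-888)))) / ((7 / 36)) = 265.75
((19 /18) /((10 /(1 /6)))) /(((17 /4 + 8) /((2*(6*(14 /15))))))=76 /4725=0.02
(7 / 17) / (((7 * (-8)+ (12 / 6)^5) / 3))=-7 / 136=-0.05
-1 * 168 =-168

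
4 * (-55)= -220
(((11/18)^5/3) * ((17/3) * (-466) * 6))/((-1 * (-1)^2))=637923011/1417176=450.14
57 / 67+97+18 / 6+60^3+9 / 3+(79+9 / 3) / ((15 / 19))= 217288756 / 1005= 216207.72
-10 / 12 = -5 / 6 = -0.83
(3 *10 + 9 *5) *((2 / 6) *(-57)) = -1425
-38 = -38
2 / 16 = 1 / 8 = 0.12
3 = 3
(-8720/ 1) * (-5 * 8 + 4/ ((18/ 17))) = 2842720/ 9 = 315857.78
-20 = -20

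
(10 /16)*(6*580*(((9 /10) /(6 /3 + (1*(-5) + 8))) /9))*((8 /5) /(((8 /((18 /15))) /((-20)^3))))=-83520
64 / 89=0.72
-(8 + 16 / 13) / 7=-120 / 91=-1.32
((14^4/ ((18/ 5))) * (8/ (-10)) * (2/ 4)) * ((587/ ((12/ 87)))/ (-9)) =2018381.38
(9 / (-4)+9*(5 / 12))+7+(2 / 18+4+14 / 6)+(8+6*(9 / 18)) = 25.94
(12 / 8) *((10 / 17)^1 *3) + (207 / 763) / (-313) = 2.65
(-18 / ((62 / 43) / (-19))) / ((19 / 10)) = 3870 / 31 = 124.84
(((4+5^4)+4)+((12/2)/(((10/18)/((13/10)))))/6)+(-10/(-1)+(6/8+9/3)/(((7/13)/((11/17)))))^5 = 392814720341277542321/610906536934400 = 643002.97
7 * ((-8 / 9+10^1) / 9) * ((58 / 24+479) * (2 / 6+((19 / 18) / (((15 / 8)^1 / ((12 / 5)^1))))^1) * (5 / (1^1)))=628381621 / 21870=28732.58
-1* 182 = -182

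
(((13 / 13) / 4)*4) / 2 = 1 / 2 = 0.50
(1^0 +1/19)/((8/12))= 30/19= 1.58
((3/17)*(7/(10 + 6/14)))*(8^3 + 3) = 75705/1241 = 61.00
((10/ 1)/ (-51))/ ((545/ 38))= -76/ 5559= -0.01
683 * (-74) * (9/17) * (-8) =3639024/17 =214060.24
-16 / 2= -8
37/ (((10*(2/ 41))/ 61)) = 92537/ 20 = 4626.85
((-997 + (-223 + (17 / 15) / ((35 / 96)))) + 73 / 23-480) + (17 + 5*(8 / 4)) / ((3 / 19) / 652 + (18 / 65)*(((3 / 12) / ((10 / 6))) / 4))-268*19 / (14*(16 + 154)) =1648965211632 / 1951686275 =844.89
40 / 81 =0.49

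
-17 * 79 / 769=-1343 / 769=-1.75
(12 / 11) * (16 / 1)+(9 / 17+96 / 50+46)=65.90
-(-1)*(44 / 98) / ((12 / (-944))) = -5192 / 147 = -35.32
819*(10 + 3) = 10647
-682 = -682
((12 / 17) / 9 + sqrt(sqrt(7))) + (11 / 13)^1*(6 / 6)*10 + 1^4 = 7^(1 / 4) + 6325 / 663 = 11.17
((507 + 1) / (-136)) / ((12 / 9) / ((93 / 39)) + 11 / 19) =-3.28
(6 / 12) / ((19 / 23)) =23 / 38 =0.61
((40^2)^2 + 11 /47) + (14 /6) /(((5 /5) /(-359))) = 360841922 /141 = 2559162.57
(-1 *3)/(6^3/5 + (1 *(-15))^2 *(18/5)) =-5/1422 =-0.00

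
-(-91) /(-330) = -91 /330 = -0.28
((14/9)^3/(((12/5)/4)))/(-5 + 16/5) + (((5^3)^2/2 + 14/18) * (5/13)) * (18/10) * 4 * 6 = 129817.13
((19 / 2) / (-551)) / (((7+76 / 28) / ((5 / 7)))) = -5 / 3944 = -0.00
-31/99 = -0.31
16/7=2.29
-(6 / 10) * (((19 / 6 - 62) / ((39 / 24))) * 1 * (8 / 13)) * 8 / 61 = 90368 / 51545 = 1.75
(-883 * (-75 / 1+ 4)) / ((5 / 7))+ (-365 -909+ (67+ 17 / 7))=3029797 / 35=86565.63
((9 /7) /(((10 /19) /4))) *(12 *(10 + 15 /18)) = 8892 /7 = 1270.29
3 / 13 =0.23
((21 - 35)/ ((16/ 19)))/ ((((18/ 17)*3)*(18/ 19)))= -42959/ 7776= -5.52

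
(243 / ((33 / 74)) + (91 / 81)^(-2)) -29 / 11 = 49468336 / 91091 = 543.07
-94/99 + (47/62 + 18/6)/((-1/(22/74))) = -469373/227106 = -2.07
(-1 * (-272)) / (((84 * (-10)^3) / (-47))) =799 / 5250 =0.15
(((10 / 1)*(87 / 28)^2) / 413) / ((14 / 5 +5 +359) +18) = 189225 / 311487904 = 0.00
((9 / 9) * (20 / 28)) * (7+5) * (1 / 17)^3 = 60 / 34391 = 0.00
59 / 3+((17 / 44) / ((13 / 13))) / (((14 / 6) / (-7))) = 2443 / 132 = 18.51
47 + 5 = 52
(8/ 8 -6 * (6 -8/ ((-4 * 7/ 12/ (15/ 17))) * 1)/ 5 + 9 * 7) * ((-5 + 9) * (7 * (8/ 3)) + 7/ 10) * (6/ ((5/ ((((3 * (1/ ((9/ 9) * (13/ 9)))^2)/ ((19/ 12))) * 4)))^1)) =369002304/ 21125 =17467.56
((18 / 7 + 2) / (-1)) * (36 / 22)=-576 / 77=-7.48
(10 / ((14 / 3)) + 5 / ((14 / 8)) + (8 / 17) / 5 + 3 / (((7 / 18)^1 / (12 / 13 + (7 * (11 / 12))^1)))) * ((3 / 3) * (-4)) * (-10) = 3818924 / 1547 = 2468.60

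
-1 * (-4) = 4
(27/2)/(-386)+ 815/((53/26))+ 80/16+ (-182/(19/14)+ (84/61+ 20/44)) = 142147774909/521638084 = 272.50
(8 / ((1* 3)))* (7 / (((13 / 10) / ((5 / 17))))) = 2800 / 663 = 4.22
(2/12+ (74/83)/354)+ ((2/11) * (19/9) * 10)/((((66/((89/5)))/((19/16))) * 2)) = 200643065/255975984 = 0.78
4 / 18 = 2 / 9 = 0.22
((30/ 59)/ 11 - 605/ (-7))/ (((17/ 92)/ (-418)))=-1373421080/ 7021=-195616.16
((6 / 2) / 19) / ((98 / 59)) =177 / 1862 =0.10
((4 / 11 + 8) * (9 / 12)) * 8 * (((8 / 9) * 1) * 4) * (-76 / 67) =-447488 / 2211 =-202.39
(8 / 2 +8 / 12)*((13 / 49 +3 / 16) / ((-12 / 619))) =-219745 / 2016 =-109.00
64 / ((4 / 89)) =1424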